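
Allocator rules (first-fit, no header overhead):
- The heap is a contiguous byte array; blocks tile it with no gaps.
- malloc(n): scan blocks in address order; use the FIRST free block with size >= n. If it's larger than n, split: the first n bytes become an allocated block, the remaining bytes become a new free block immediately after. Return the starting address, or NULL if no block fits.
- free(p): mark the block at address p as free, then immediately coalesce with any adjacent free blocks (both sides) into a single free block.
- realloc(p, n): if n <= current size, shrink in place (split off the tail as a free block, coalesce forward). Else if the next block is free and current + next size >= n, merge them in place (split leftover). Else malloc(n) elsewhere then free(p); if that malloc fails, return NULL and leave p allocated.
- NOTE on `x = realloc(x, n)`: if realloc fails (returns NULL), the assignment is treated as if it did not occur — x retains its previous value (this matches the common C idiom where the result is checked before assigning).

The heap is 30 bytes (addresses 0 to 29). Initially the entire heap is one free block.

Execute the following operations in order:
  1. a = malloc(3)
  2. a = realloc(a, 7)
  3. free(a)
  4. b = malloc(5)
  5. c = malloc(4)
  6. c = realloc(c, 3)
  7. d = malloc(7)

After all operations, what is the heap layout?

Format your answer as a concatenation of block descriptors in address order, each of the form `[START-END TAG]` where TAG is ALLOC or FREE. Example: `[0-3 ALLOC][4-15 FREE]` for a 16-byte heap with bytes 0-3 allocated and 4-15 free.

Answer: [0-4 ALLOC][5-7 ALLOC][8-14 ALLOC][15-29 FREE]

Derivation:
Op 1: a = malloc(3) -> a = 0; heap: [0-2 ALLOC][3-29 FREE]
Op 2: a = realloc(a, 7) -> a = 0; heap: [0-6 ALLOC][7-29 FREE]
Op 3: free(a) -> (freed a); heap: [0-29 FREE]
Op 4: b = malloc(5) -> b = 0; heap: [0-4 ALLOC][5-29 FREE]
Op 5: c = malloc(4) -> c = 5; heap: [0-4 ALLOC][5-8 ALLOC][9-29 FREE]
Op 6: c = realloc(c, 3) -> c = 5; heap: [0-4 ALLOC][5-7 ALLOC][8-29 FREE]
Op 7: d = malloc(7) -> d = 8; heap: [0-4 ALLOC][5-7 ALLOC][8-14 ALLOC][15-29 FREE]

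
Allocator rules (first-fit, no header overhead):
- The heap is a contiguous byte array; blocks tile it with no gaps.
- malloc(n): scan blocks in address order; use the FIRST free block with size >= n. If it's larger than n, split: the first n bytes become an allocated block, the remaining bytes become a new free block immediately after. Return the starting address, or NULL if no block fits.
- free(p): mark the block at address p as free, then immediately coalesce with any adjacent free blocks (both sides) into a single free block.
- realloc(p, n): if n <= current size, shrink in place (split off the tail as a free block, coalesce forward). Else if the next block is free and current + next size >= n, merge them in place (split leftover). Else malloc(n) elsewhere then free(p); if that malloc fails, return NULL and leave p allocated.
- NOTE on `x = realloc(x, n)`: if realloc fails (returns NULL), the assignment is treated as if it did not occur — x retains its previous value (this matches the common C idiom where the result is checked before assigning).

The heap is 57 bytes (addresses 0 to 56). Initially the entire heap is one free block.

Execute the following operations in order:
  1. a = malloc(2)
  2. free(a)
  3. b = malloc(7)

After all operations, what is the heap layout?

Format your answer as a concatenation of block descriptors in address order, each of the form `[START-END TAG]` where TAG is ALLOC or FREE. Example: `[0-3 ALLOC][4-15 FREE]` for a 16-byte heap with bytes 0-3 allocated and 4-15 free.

Answer: [0-6 ALLOC][7-56 FREE]

Derivation:
Op 1: a = malloc(2) -> a = 0; heap: [0-1 ALLOC][2-56 FREE]
Op 2: free(a) -> (freed a); heap: [0-56 FREE]
Op 3: b = malloc(7) -> b = 0; heap: [0-6 ALLOC][7-56 FREE]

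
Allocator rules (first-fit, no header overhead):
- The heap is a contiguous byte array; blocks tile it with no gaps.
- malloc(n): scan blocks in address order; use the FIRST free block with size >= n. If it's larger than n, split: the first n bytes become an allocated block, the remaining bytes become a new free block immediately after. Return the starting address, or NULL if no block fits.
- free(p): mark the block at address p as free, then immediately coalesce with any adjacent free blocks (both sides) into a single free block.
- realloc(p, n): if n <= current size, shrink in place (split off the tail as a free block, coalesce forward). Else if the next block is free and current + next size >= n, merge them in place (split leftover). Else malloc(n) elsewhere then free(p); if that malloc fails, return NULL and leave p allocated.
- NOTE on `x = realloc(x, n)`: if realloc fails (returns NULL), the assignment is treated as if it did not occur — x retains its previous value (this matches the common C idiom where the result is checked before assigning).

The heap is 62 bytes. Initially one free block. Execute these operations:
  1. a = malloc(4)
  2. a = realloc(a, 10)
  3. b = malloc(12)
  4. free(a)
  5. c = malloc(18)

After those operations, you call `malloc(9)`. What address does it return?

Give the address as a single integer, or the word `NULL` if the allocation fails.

Op 1: a = malloc(4) -> a = 0; heap: [0-3 ALLOC][4-61 FREE]
Op 2: a = realloc(a, 10) -> a = 0; heap: [0-9 ALLOC][10-61 FREE]
Op 3: b = malloc(12) -> b = 10; heap: [0-9 ALLOC][10-21 ALLOC][22-61 FREE]
Op 4: free(a) -> (freed a); heap: [0-9 FREE][10-21 ALLOC][22-61 FREE]
Op 5: c = malloc(18) -> c = 22; heap: [0-9 FREE][10-21 ALLOC][22-39 ALLOC][40-61 FREE]
malloc(9): first-fit scan over [0-9 FREE][10-21 ALLOC][22-39 ALLOC][40-61 FREE] -> 0

Answer: 0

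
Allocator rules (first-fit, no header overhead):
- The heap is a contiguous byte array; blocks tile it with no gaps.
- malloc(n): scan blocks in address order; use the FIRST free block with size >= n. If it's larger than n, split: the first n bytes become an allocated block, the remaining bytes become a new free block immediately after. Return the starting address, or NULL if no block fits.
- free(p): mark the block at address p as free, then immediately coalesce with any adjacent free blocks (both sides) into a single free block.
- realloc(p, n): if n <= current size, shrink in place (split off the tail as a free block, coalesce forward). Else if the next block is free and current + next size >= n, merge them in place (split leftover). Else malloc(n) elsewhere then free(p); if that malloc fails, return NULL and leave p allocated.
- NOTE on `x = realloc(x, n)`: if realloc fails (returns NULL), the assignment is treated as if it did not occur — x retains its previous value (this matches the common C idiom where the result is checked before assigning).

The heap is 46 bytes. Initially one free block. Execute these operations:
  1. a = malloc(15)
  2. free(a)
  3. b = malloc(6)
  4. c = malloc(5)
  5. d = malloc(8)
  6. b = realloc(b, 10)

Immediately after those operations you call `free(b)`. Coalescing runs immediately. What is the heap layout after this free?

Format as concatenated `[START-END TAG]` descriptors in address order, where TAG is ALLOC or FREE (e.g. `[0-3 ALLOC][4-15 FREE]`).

Op 1: a = malloc(15) -> a = 0; heap: [0-14 ALLOC][15-45 FREE]
Op 2: free(a) -> (freed a); heap: [0-45 FREE]
Op 3: b = malloc(6) -> b = 0; heap: [0-5 ALLOC][6-45 FREE]
Op 4: c = malloc(5) -> c = 6; heap: [0-5 ALLOC][6-10 ALLOC][11-45 FREE]
Op 5: d = malloc(8) -> d = 11; heap: [0-5 ALLOC][6-10 ALLOC][11-18 ALLOC][19-45 FREE]
Op 6: b = realloc(b, 10) -> b = 19; heap: [0-5 FREE][6-10 ALLOC][11-18 ALLOC][19-28 ALLOC][29-45 FREE]
free(b): b = 19 -> block [19-28 ALLOC]; mark free, coalesce with adjacent free neighbors -> [0-5 FREE][6-10 ALLOC][11-18 ALLOC][19-45 FREE]

Answer: [0-5 FREE][6-10 ALLOC][11-18 ALLOC][19-45 FREE]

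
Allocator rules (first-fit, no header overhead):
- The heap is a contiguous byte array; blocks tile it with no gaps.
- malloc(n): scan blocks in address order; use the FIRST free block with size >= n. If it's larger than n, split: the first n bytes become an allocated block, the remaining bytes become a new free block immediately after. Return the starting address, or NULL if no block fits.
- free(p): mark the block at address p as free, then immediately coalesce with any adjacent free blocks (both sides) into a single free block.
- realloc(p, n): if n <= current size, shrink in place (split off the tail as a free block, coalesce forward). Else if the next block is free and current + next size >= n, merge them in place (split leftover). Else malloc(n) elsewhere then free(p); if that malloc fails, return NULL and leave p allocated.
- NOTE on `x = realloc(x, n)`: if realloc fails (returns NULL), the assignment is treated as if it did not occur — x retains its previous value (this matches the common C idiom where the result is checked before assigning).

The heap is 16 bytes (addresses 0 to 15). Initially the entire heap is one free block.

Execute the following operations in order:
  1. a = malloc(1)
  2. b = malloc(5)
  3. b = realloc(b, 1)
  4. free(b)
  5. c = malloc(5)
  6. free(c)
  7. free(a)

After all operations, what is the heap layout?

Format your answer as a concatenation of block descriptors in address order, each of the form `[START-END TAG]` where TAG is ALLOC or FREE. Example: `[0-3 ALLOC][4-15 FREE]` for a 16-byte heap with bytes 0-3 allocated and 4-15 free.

Op 1: a = malloc(1) -> a = 0; heap: [0-0 ALLOC][1-15 FREE]
Op 2: b = malloc(5) -> b = 1; heap: [0-0 ALLOC][1-5 ALLOC][6-15 FREE]
Op 3: b = realloc(b, 1) -> b = 1; heap: [0-0 ALLOC][1-1 ALLOC][2-15 FREE]
Op 4: free(b) -> (freed b); heap: [0-0 ALLOC][1-15 FREE]
Op 5: c = malloc(5) -> c = 1; heap: [0-0 ALLOC][1-5 ALLOC][6-15 FREE]
Op 6: free(c) -> (freed c); heap: [0-0 ALLOC][1-15 FREE]
Op 7: free(a) -> (freed a); heap: [0-15 FREE]

Answer: [0-15 FREE]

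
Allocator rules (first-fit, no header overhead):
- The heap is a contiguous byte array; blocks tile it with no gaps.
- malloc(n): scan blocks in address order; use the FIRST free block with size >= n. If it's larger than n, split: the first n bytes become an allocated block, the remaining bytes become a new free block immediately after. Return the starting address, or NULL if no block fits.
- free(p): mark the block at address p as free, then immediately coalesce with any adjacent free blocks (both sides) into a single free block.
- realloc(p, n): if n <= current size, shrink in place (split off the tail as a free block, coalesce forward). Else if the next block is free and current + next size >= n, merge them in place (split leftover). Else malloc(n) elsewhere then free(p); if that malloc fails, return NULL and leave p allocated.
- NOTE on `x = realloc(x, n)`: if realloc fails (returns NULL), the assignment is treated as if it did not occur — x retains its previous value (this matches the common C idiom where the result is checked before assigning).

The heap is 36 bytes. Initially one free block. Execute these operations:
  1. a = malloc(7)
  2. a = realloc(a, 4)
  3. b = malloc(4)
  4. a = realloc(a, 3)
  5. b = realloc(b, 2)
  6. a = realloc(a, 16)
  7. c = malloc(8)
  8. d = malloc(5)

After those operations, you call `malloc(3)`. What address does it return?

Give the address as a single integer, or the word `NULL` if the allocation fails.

Op 1: a = malloc(7) -> a = 0; heap: [0-6 ALLOC][7-35 FREE]
Op 2: a = realloc(a, 4) -> a = 0; heap: [0-3 ALLOC][4-35 FREE]
Op 3: b = malloc(4) -> b = 4; heap: [0-3 ALLOC][4-7 ALLOC][8-35 FREE]
Op 4: a = realloc(a, 3) -> a = 0; heap: [0-2 ALLOC][3-3 FREE][4-7 ALLOC][8-35 FREE]
Op 5: b = realloc(b, 2) -> b = 4; heap: [0-2 ALLOC][3-3 FREE][4-5 ALLOC][6-35 FREE]
Op 6: a = realloc(a, 16) -> a = 6; heap: [0-3 FREE][4-5 ALLOC][6-21 ALLOC][22-35 FREE]
Op 7: c = malloc(8) -> c = 22; heap: [0-3 FREE][4-5 ALLOC][6-21 ALLOC][22-29 ALLOC][30-35 FREE]
Op 8: d = malloc(5) -> d = 30; heap: [0-3 FREE][4-5 ALLOC][6-21 ALLOC][22-29 ALLOC][30-34 ALLOC][35-35 FREE]
malloc(3): first-fit scan over [0-3 FREE][4-5 ALLOC][6-21 ALLOC][22-29 ALLOC][30-34 ALLOC][35-35 FREE] -> 0

Answer: 0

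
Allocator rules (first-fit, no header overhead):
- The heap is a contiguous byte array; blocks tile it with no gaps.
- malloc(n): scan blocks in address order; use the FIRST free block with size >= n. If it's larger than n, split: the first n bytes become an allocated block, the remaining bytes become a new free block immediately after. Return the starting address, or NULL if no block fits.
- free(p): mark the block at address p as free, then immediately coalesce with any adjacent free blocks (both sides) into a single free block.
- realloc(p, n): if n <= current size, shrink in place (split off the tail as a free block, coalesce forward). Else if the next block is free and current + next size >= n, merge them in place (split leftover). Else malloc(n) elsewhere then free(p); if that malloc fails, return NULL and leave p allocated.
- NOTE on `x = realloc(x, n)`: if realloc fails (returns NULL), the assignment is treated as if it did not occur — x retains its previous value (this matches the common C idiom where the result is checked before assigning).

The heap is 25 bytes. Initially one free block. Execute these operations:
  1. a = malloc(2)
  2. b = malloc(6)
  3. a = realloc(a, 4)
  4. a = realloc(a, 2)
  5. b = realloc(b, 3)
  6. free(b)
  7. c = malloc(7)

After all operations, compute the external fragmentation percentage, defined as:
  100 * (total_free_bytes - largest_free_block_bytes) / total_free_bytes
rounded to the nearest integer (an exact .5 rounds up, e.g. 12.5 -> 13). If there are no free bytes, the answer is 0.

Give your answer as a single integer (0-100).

Op 1: a = malloc(2) -> a = 0; heap: [0-1 ALLOC][2-24 FREE]
Op 2: b = malloc(6) -> b = 2; heap: [0-1 ALLOC][2-7 ALLOC][8-24 FREE]
Op 3: a = realloc(a, 4) -> a = 8; heap: [0-1 FREE][2-7 ALLOC][8-11 ALLOC][12-24 FREE]
Op 4: a = realloc(a, 2) -> a = 8; heap: [0-1 FREE][2-7 ALLOC][8-9 ALLOC][10-24 FREE]
Op 5: b = realloc(b, 3) -> b = 2; heap: [0-1 FREE][2-4 ALLOC][5-7 FREE][8-9 ALLOC][10-24 FREE]
Op 6: free(b) -> (freed b); heap: [0-7 FREE][8-9 ALLOC][10-24 FREE]
Op 7: c = malloc(7) -> c = 0; heap: [0-6 ALLOC][7-7 FREE][8-9 ALLOC][10-24 FREE]
Free blocks: [1 15] total_free=16 largest=15 -> 100*(16-15)/16 = 100/16 = 6.25 -> rounds to 6

Answer: 6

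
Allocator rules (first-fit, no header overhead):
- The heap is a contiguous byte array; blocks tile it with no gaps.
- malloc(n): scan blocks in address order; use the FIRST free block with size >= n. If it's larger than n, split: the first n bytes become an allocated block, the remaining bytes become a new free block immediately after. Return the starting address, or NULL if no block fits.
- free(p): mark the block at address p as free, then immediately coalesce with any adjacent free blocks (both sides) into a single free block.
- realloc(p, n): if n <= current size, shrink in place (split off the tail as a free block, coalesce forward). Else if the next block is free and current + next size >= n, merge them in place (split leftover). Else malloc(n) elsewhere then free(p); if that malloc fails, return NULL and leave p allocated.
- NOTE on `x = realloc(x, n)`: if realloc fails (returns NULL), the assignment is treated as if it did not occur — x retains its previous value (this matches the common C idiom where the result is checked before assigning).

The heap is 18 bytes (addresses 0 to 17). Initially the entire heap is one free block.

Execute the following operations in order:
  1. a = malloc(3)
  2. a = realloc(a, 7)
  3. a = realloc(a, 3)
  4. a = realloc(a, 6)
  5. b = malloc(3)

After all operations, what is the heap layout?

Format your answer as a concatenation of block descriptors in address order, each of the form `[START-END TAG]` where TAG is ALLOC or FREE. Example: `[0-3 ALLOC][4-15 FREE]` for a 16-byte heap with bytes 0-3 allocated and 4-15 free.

Op 1: a = malloc(3) -> a = 0; heap: [0-2 ALLOC][3-17 FREE]
Op 2: a = realloc(a, 7) -> a = 0; heap: [0-6 ALLOC][7-17 FREE]
Op 3: a = realloc(a, 3) -> a = 0; heap: [0-2 ALLOC][3-17 FREE]
Op 4: a = realloc(a, 6) -> a = 0; heap: [0-5 ALLOC][6-17 FREE]
Op 5: b = malloc(3) -> b = 6; heap: [0-5 ALLOC][6-8 ALLOC][9-17 FREE]

Answer: [0-5 ALLOC][6-8 ALLOC][9-17 FREE]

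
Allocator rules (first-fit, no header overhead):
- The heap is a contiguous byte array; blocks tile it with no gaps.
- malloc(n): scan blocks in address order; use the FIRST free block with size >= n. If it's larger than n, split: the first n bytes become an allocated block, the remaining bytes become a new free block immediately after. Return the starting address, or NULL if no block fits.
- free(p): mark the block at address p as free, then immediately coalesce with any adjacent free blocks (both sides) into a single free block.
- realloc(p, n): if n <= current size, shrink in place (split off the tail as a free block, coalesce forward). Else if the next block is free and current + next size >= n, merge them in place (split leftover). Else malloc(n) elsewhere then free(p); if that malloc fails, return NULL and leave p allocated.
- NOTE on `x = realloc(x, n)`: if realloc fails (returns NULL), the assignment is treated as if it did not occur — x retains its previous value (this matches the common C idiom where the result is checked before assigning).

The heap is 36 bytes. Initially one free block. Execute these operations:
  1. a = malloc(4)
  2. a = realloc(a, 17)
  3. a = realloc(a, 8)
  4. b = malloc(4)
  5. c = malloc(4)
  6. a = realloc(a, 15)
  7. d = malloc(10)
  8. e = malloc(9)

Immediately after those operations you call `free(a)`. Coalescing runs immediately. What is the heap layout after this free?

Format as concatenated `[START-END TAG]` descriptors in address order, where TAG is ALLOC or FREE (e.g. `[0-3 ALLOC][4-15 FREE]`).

Answer: [0-7 FREE][8-11 ALLOC][12-15 ALLOC][16-35 FREE]

Derivation:
Op 1: a = malloc(4) -> a = 0; heap: [0-3 ALLOC][4-35 FREE]
Op 2: a = realloc(a, 17) -> a = 0; heap: [0-16 ALLOC][17-35 FREE]
Op 3: a = realloc(a, 8) -> a = 0; heap: [0-7 ALLOC][8-35 FREE]
Op 4: b = malloc(4) -> b = 8; heap: [0-7 ALLOC][8-11 ALLOC][12-35 FREE]
Op 5: c = malloc(4) -> c = 12; heap: [0-7 ALLOC][8-11 ALLOC][12-15 ALLOC][16-35 FREE]
Op 6: a = realloc(a, 15) -> a = 16; heap: [0-7 FREE][8-11 ALLOC][12-15 ALLOC][16-30 ALLOC][31-35 FREE]
Op 7: d = malloc(10) -> d = NULL; heap: [0-7 FREE][8-11 ALLOC][12-15 ALLOC][16-30 ALLOC][31-35 FREE]
Op 8: e = malloc(9) -> e = NULL; heap: [0-7 FREE][8-11 ALLOC][12-15 ALLOC][16-30 ALLOC][31-35 FREE]
free(a): a = 16 -> block [16-30 ALLOC]; mark free, coalesce with adjacent free neighbors -> [0-7 FREE][8-11 ALLOC][12-15 ALLOC][16-35 FREE]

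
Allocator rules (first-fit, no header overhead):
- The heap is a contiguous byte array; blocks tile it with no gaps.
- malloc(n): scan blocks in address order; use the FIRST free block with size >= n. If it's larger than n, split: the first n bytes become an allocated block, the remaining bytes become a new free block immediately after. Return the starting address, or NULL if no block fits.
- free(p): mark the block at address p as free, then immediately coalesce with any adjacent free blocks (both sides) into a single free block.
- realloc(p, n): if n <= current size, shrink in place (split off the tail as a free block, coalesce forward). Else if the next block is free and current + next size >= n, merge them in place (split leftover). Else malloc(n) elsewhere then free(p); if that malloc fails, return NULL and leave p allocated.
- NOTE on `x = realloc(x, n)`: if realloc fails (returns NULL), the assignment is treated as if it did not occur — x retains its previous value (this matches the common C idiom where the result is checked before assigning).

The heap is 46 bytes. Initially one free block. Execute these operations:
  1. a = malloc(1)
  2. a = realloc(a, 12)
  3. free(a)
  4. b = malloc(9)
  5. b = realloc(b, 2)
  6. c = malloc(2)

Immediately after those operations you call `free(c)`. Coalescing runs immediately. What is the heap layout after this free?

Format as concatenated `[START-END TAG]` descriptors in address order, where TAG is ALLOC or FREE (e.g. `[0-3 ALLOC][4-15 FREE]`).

Answer: [0-1 ALLOC][2-45 FREE]

Derivation:
Op 1: a = malloc(1) -> a = 0; heap: [0-0 ALLOC][1-45 FREE]
Op 2: a = realloc(a, 12) -> a = 0; heap: [0-11 ALLOC][12-45 FREE]
Op 3: free(a) -> (freed a); heap: [0-45 FREE]
Op 4: b = malloc(9) -> b = 0; heap: [0-8 ALLOC][9-45 FREE]
Op 5: b = realloc(b, 2) -> b = 0; heap: [0-1 ALLOC][2-45 FREE]
Op 6: c = malloc(2) -> c = 2; heap: [0-1 ALLOC][2-3 ALLOC][4-45 FREE]
free(c): c = 2 -> block [2-3 ALLOC]; mark free, coalesce with adjacent free neighbors -> [0-1 ALLOC][2-45 FREE]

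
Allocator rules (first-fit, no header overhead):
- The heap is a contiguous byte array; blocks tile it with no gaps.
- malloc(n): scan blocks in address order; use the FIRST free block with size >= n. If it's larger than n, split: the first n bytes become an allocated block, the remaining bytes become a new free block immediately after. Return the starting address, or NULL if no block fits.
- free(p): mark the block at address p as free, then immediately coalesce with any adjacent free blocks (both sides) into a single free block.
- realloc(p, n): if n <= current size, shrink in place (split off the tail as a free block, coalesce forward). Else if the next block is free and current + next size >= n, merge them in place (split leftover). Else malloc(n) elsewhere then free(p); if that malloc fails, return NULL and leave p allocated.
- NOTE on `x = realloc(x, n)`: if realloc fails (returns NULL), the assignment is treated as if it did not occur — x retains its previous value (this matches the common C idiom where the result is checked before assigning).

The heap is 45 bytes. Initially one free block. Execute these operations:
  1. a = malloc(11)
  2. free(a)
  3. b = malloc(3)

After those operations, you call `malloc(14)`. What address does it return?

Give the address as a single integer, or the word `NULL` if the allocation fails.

Answer: 3

Derivation:
Op 1: a = malloc(11) -> a = 0; heap: [0-10 ALLOC][11-44 FREE]
Op 2: free(a) -> (freed a); heap: [0-44 FREE]
Op 3: b = malloc(3) -> b = 0; heap: [0-2 ALLOC][3-44 FREE]
malloc(14): first-fit scan over [0-2 ALLOC][3-44 FREE] -> 3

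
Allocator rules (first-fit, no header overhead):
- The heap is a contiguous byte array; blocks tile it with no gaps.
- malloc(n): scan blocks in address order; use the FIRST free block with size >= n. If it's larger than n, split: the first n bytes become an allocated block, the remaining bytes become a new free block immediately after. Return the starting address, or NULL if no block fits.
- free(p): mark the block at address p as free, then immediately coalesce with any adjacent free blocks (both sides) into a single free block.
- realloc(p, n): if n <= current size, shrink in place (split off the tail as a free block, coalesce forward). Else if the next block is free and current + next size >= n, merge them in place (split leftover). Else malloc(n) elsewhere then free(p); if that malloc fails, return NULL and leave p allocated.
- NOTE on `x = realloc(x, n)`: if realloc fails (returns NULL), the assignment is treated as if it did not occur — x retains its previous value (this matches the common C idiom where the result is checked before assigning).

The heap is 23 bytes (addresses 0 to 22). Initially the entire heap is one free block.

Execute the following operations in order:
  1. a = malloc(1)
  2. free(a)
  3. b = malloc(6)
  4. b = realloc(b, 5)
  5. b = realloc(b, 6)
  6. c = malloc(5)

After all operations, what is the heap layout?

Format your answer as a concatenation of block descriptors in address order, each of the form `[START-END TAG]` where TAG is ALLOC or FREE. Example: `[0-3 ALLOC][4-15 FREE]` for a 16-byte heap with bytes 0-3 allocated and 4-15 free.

Answer: [0-5 ALLOC][6-10 ALLOC][11-22 FREE]

Derivation:
Op 1: a = malloc(1) -> a = 0; heap: [0-0 ALLOC][1-22 FREE]
Op 2: free(a) -> (freed a); heap: [0-22 FREE]
Op 3: b = malloc(6) -> b = 0; heap: [0-5 ALLOC][6-22 FREE]
Op 4: b = realloc(b, 5) -> b = 0; heap: [0-4 ALLOC][5-22 FREE]
Op 5: b = realloc(b, 6) -> b = 0; heap: [0-5 ALLOC][6-22 FREE]
Op 6: c = malloc(5) -> c = 6; heap: [0-5 ALLOC][6-10 ALLOC][11-22 FREE]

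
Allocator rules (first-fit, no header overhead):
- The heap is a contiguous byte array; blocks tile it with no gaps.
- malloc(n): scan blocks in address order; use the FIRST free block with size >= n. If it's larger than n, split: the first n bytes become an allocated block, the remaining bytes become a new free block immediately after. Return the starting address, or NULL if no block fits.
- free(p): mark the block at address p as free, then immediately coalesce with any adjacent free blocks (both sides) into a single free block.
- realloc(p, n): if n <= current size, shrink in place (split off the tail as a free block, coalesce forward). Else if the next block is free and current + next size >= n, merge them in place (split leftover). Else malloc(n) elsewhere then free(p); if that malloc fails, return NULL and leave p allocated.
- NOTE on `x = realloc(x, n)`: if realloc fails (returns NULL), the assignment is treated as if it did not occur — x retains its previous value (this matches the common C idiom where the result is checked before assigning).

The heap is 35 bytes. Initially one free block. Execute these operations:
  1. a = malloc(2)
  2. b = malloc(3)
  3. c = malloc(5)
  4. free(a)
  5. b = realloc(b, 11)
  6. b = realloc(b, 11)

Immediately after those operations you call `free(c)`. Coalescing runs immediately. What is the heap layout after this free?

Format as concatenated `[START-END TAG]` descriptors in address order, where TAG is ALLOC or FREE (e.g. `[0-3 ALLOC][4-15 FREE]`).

Answer: [0-9 FREE][10-20 ALLOC][21-34 FREE]

Derivation:
Op 1: a = malloc(2) -> a = 0; heap: [0-1 ALLOC][2-34 FREE]
Op 2: b = malloc(3) -> b = 2; heap: [0-1 ALLOC][2-4 ALLOC][5-34 FREE]
Op 3: c = malloc(5) -> c = 5; heap: [0-1 ALLOC][2-4 ALLOC][5-9 ALLOC][10-34 FREE]
Op 4: free(a) -> (freed a); heap: [0-1 FREE][2-4 ALLOC][5-9 ALLOC][10-34 FREE]
Op 5: b = realloc(b, 11) -> b = 10; heap: [0-4 FREE][5-9 ALLOC][10-20 ALLOC][21-34 FREE]
Op 6: b = realloc(b, 11) -> b = 10; heap: [0-4 FREE][5-9 ALLOC][10-20 ALLOC][21-34 FREE]
free(c): c = 5 -> block [5-9 ALLOC]; mark free, coalesce with adjacent free neighbors -> [0-9 FREE][10-20 ALLOC][21-34 FREE]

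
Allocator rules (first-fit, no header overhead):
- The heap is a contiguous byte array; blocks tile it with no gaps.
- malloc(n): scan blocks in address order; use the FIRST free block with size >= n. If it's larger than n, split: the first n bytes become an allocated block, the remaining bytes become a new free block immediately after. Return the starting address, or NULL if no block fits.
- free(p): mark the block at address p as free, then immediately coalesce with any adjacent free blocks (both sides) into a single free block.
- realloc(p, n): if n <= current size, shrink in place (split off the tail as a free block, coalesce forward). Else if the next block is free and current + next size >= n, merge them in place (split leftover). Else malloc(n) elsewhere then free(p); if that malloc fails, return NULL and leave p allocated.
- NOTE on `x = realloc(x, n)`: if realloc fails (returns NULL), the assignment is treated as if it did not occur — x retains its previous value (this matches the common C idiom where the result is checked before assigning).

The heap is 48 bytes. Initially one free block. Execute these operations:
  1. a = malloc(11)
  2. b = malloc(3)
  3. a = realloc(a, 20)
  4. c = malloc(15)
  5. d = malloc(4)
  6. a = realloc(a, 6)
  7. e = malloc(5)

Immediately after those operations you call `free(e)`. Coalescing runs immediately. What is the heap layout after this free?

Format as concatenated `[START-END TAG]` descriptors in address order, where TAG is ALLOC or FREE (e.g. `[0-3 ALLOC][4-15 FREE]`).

Answer: [0-3 ALLOC][4-10 FREE][11-13 ALLOC][14-19 ALLOC][20-47 FREE]

Derivation:
Op 1: a = malloc(11) -> a = 0; heap: [0-10 ALLOC][11-47 FREE]
Op 2: b = malloc(3) -> b = 11; heap: [0-10 ALLOC][11-13 ALLOC][14-47 FREE]
Op 3: a = realloc(a, 20) -> a = 14; heap: [0-10 FREE][11-13 ALLOC][14-33 ALLOC][34-47 FREE]
Op 4: c = malloc(15) -> c = NULL; heap: [0-10 FREE][11-13 ALLOC][14-33 ALLOC][34-47 FREE]
Op 5: d = malloc(4) -> d = 0; heap: [0-3 ALLOC][4-10 FREE][11-13 ALLOC][14-33 ALLOC][34-47 FREE]
Op 6: a = realloc(a, 6) -> a = 14; heap: [0-3 ALLOC][4-10 FREE][11-13 ALLOC][14-19 ALLOC][20-47 FREE]
Op 7: e = malloc(5) -> e = 4; heap: [0-3 ALLOC][4-8 ALLOC][9-10 FREE][11-13 ALLOC][14-19 ALLOC][20-47 FREE]
free(e): e = 4 -> block [4-8 ALLOC]; mark free, coalesce with adjacent free neighbors -> [0-3 ALLOC][4-10 FREE][11-13 ALLOC][14-19 ALLOC][20-47 FREE]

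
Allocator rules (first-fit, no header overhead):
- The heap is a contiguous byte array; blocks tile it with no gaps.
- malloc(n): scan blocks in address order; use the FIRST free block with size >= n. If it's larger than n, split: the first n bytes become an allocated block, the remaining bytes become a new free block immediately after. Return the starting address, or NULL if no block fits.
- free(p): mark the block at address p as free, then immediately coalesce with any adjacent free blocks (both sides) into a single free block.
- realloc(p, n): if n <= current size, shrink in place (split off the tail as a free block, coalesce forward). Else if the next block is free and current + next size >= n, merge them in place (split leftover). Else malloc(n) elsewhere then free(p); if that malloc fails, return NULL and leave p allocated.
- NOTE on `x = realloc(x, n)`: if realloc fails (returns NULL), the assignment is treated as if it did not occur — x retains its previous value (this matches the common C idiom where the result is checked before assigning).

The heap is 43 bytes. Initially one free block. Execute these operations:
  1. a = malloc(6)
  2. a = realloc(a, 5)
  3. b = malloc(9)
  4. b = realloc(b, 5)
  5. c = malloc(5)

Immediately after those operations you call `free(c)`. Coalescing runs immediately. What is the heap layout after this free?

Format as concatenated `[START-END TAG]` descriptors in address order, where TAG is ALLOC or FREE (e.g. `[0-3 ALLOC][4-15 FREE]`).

Answer: [0-4 ALLOC][5-9 ALLOC][10-42 FREE]

Derivation:
Op 1: a = malloc(6) -> a = 0; heap: [0-5 ALLOC][6-42 FREE]
Op 2: a = realloc(a, 5) -> a = 0; heap: [0-4 ALLOC][5-42 FREE]
Op 3: b = malloc(9) -> b = 5; heap: [0-4 ALLOC][5-13 ALLOC][14-42 FREE]
Op 4: b = realloc(b, 5) -> b = 5; heap: [0-4 ALLOC][5-9 ALLOC][10-42 FREE]
Op 5: c = malloc(5) -> c = 10; heap: [0-4 ALLOC][5-9 ALLOC][10-14 ALLOC][15-42 FREE]
free(c): c = 10 -> block [10-14 ALLOC]; mark free, coalesce with adjacent free neighbors -> [0-4 ALLOC][5-9 ALLOC][10-42 FREE]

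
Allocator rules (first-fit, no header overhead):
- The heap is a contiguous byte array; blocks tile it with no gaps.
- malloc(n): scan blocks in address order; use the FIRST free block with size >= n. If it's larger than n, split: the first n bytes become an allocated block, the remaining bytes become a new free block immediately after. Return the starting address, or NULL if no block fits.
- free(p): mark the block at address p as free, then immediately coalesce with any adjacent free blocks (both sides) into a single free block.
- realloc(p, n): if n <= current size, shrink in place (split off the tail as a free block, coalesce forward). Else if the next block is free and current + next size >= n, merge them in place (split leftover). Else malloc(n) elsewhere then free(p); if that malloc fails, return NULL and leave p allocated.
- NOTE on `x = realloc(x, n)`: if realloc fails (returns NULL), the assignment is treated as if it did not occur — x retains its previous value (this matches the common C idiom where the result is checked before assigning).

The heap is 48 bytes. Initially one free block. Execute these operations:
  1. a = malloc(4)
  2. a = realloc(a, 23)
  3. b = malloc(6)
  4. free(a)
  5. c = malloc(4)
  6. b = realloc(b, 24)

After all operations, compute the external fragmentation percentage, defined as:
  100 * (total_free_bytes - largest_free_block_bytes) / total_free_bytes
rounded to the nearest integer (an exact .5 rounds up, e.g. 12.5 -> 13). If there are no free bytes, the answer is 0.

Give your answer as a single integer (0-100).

Op 1: a = malloc(4) -> a = 0; heap: [0-3 ALLOC][4-47 FREE]
Op 2: a = realloc(a, 23) -> a = 0; heap: [0-22 ALLOC][23-47 FREE]
Op 3: b = malloc(6) -> b = 23; heap: [0-22 ALLOC][23-28 ALLOC][29-47 FREE]
Op 4: free(a) -> (freed a); heap: [0-22 FREE][23-28 ALLOC][29-47 FREE]
Op 5: c = malloc(4) -> c = 0; heap: [0-3 ALLOC][4-22 FREE][23-28 ALLOC][29-47 FREE]
Op 6: b = realloc(b, 24) -> b = 23; heap: [0-3 ALLOC][4-22 FREE][23-46 ALLOC][47-47 FREE]
Free blocks: [19 1] total_free=20 largest=19 -> 100*(20-19)/20 = 100/20 = 5

Answer: 5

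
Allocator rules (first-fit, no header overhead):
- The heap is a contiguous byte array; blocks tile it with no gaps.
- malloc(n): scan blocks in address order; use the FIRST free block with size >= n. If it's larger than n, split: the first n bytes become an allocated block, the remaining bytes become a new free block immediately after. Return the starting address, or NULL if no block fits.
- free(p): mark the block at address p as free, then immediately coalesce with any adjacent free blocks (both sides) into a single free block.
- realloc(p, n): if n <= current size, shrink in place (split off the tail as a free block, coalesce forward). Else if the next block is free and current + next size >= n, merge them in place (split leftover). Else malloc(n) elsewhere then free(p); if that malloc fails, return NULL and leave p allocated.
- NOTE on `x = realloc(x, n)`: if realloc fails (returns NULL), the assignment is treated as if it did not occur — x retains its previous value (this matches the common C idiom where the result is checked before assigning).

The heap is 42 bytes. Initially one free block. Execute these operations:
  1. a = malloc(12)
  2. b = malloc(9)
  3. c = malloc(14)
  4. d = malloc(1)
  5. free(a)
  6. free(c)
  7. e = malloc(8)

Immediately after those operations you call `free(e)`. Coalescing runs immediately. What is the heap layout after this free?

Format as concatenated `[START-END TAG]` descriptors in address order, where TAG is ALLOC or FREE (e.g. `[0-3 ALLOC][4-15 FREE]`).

Answer: [0-11 FREE][12-20 ALLOC][21-34 FREE][35-35 ALLOC][36-41 FREE]

Derivation:
Op 1: a = malloc(12) -> a = 0; heap: [0-11 ALLOC][12-41 FREE]
Op 2: b = malloc(9) -> b = 12; heap: [0-11 ALLOC][12-20 ALLOC][21-41 FREE]
Op 3: c = malloc(14) -> c = 21; heap: [0-11 ALLOC][12-20 ALLOC][21-34 ALLOC][35-41 FREE]
Op 4: d = malloc(1) -> d = 35; heap: [0-11 ALLOC][12-20 ALLOC][21-34 ALLOC][35-35 ALLOC][36-41 FREE]
Op 5: free(a) -> (freed a); heap: [0-11 FREE][12-20 ALLOC][21-34 ALLOC][35-35 ALLOC][36-41 FREE]
Op 6: free(c) -> (freed c); heap: [0-11 FREE][12-20 ALLOC][21-34 FREE][35-35 ALLOC][36-41 FREE]
Op 7: e = malloc(8) -> e = 0; heap: [0-7 ALLOC][8-11 FREE][12-20 ALLOC][21-34 FREE][35-35 ALLOC][36-41 FREE]
free(e): e = 0 -> block [0-7 ALLOC]; mark free, coalesce with adjacent free neighbors -> [0-11 FREE][12-20 ALLOC][21-34 FREE][35-35 ALLOC][36-41 FREE]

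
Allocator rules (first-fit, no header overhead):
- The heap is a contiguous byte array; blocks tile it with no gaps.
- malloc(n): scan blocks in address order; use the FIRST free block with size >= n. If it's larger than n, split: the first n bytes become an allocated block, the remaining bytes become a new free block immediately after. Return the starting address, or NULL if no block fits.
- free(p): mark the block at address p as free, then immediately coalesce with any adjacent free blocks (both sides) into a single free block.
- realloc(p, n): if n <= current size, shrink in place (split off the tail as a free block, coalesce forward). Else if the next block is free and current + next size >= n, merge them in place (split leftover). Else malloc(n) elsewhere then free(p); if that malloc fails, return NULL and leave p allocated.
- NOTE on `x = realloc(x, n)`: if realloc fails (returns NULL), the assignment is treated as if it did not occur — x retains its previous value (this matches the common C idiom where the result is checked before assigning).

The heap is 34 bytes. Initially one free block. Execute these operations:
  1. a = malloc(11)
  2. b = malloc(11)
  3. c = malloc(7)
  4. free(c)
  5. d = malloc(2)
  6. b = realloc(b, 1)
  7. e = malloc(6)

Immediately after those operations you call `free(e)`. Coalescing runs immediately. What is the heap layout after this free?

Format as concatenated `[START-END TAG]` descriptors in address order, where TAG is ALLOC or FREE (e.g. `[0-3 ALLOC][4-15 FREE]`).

Answer: [0-10 ALLOC][11-11 ALLOC][12-21 FREE][22-23 ALLOC][24-33 FREE]

Derivation:
Op 1: a = malloc(11) -> a = 0; heap: [0-10 ALLOC][11-33 FREE]
Op 2: b = malloc(11) -> b = 11; heap: [0-10 ALLOC][11-21 ALLOC][22-33 FREE]
Op 3: c = malloc(7) -> c = 22; heap: [0-10 ALLOC][11-21 ALLOC][22-28 ALLOC][29-33 FREE]
Op 4: free(c) -> (freed c); heap: [0-10 ALLOC][11-21 ALLOC][22-33 FREE]
Op 5: d = malloc(2) -> d = 22; heap: [0-10 ALLOC][11-21 ALLOC][22-23 ALLOC][24-33 FREE]
Op 6: b = realloc(b, 1) -> b = 11; heap: [0-10 ALLOC][11-11 ALLOC][12-21 FREE][22-23 ALLOC][24-33 FREE]
Op 7: e = malloc(6) -> e = 12; heap: [0-10 ALLOC][11-11 ALLOC][12-17 ALLOC][18-21 FREE][22-23 ALLOC][24-33 FREE]
free(e): e = 12 -> block [12-17 ALLOC]; mark free, coalesce with adjacent free neighbors -> [0-10 ALLOC][11-11 ALLOC][12-21 FREE][22-23 ALLOC][24-33 FREE]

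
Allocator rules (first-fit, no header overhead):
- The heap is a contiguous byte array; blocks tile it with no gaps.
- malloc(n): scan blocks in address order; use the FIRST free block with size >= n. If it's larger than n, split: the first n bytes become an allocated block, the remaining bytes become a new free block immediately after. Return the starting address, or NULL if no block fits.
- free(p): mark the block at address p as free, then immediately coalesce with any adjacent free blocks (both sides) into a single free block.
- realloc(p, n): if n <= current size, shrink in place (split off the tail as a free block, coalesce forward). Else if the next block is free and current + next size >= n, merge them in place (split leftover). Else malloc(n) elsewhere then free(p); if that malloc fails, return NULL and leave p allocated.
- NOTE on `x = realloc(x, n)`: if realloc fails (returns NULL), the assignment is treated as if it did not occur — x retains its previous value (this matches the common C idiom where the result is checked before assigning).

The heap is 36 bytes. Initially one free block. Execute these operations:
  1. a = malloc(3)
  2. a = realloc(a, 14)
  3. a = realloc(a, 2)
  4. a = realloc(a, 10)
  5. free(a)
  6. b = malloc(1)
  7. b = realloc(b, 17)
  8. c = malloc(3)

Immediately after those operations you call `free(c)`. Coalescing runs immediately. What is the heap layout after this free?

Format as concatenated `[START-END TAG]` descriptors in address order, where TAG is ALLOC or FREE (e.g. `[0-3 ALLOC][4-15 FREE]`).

Answer: [0-16 ALLOC][17-35 FREE]

Derivation:
Op 1: a = malloc(3) -> a = 0; heap: [0-2 ALLOC][3-35 FREE]
Op 2: a = realloc(a, 14) -> a = 0; heap: [0-13 ALLOC][14-35 FREE]
Op 3: a = realloc(a, 2) -> a = 0; heap: [0-1 ALLOC][2-35 FREE]
Op 4: a = realloc(a, 10) -> a = 0; heap: [0-9 ALLOC][10-35 FREE]
Op 5: free(a) -> (freed a); heap: [0-35 FREE]
Op 6: b = malloc(1) -> b = 0; heap: [0-0 ALLOC][1-35 FREE]
Op 7: b = realloc(b, 17) -> b = 0; heap: [0-16 ALLOC][17-35 FREE]
Op 8: c = malloc(3) -> c = 17; heap: [0-16 ALLOC][17-19 ALLOC][20-35 FREE]
free(c): c = 17 -> block [17-19 ALLOC]; mark free, coalesce with adjacent free neighbors -> [0-16 ALLOC][17-35 FREE]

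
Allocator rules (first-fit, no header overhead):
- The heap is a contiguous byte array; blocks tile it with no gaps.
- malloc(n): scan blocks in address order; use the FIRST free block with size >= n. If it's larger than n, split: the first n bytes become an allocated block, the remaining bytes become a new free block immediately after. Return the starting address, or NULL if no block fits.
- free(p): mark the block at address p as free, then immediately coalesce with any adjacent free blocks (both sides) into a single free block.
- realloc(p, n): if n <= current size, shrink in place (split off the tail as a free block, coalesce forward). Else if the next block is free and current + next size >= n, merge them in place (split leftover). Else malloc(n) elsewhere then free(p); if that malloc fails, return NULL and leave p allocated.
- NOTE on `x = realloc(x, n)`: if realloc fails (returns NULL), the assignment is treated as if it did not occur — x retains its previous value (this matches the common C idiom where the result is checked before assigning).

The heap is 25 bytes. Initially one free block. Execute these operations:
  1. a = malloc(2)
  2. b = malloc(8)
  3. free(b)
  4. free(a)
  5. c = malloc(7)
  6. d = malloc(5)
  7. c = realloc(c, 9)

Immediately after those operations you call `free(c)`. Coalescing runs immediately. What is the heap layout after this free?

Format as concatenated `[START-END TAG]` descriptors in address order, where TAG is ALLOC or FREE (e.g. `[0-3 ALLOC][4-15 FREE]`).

Op 1: a = malloc(2) -> a = 0; heap: [0-1 ALLOC][2-24 FREE]
Op 2: b = malloc(8) -> b = 2; heap: [0-1 ALLOC][2-9 ALLOC][10-24 FREE]
Op 3: free(b) -> (freed b); heap: [0-1 ALLOC][2-24 FREE]
Op 4: free(a) -> (freed a); heap: [0-24 FREE]
Op 5: c = malloc(7) -> c = 0; heap: [0-6 ALLOC][7-24 FREE]
Op 6: d = malloc(5) -> d = 7; heap: [0-6 ALLOC][7-11 ALLOC][12-24 FREE]
Op 7: c = realloc(c, 9) -> c = 12; heap: [0-6 FREE][7-11 ALLOC][12-20 ALLOC][21-24 FREE]
free(c): c = 12 -> block [12-20 ALLOC]; mark free, coalesce with adjacent free neighbors -> [0-6 FREE][7-11 ALLOC][12-24 FREE]

Answer: [0-6 FREE][7-11 ALLOC][12-24 FREE]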